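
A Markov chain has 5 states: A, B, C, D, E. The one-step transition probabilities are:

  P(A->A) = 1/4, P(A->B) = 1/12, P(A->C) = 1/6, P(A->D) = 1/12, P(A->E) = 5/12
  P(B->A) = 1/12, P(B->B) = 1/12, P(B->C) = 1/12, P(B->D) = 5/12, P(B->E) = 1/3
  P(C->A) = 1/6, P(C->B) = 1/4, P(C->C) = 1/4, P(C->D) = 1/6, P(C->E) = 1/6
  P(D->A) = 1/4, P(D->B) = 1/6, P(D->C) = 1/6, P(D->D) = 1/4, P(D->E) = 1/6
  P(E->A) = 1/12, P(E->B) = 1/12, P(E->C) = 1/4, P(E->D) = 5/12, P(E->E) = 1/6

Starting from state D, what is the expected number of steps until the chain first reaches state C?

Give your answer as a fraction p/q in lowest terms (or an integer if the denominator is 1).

Let h_i = expected steps to first reach C from state i.
Boundary: h_C = 0.
First-step equations for the other states:
  h_A = 1 + 1/4*h_A + 1/12*h_B + 1/6*h_C + 1/12*h_D + 5/12*h_E
  h_B = 1 + 1/12*h_A + 1/12*h_B + 1/12*h_C + 5/12*h_D + 1/3*h_E
  h_D = 1 + 1/4*h_A + 1/6*h_B + 1/6*h_C + 1/4*h_D + 1/6*h_E
  h_E = 1 + 1/12*h_A + 1/12*h_B + 1/4*h_C + 5/12*h_D + 1/6*h_E

Substituting h_C = 0 and rearranging gives the linear system (I - Q) h = 1:
  [3/4, -1/12, -1/12, -5/12] . (h_A, h_B, h_D, h_E) = 1
  [-1/12, 11/12, -5/12, -1/3] . (h_A, h_B, h_D, h_E) = 1
  [-1/4, -1/6, 3/4, -1/6] . (h_A, h_B, h_D, h_E) = 1
  [-1/12, -1/12, -5/12, 5/6] . (h_A, h_B, h_D, h_E) = 1

Solving yields:
  h_A = 5664/1025
  h_B = 6216/1025
  h_D = 1164/205
  h_E = 5328/1025

Starting state is D, so the expected hitting time is h_D = 1164/205.

Answer: 1164/205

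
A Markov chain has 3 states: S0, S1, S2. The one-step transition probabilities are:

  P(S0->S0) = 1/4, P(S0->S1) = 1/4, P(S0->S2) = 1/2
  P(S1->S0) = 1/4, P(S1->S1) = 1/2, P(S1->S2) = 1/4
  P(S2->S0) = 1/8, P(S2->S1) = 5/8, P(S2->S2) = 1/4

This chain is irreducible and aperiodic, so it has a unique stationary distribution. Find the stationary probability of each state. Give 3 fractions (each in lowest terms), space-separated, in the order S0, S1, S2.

The stationary distribution satisfies pi = pi * P, i.e.:
  pi_S0 = 1/4*pi_S0 + 1/4*pi_S1 + 1/8*pi_S2
  pi_S1 = 1/4*pi_S0 + 1/2*pi_S1 + 5/8*pi_S2
  pi_S2 = 1/2*pi_S0 + 1/4*pi_S1 + 1/4*pi_S2
with normalization: pi_S0 + pi_S1 + pi_S2 = 1.

Using the first 2 balance equations plus normalization, the linear system A*pi = b is:
  [-3/4, 1/4, 1/8] . pi = 0
  [1/4, -1/2, 5/8] . pi = 0
  [1, 1, 1] . pi = 1

Solving yields:
  pi_S0 = 7/33
  pi_S1 = 16/33
  pi_S2 = 10/33

Verification (pi * P):
  7/33*1/4 + 16/33*1/4 + 10/33*1/8 = 7/33 = pi_S0  (ok)
  7/33*1/4 + 16/33*1/2 + 10/33*5/8 = 16/33 = pi_S1  (ok)
  7/33*1/2 + 16/33*1/4 + 10/33*1/4 = 10/33 = pi_S2  (ok)

Answer: 7/33 16/33 10/33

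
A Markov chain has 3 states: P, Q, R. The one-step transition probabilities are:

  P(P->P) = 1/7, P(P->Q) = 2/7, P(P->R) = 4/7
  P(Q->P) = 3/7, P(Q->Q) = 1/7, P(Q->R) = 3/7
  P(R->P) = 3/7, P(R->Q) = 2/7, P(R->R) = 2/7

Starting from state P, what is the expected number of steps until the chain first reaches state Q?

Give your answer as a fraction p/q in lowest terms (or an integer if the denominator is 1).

Answer: 7/2

Derivation:
Let h_i = expected steps to first reach Q from state i.
Boundary: h_Q = 0.
First-step equations for the other states:
  h_P = 1 + 1/7*h_P + 2/7*h_Q + 4/7*h_R
  h_R = 1 + 3/7*h_P + 2/7*h_Q + 2/7*h_R

Substituting h_Q = 0 and rearranging gives the linear system (I - Q) h = 1:
  [6/7, -4/7] . (h_P, h_R) = 1
  [-3/7, 5/7] . (h_P, h_R) = 1

Solving yields:
  h_P = 7/2
  h_R = 7/2

Starting state is P, so the expected hitting time is h_P = 7/2.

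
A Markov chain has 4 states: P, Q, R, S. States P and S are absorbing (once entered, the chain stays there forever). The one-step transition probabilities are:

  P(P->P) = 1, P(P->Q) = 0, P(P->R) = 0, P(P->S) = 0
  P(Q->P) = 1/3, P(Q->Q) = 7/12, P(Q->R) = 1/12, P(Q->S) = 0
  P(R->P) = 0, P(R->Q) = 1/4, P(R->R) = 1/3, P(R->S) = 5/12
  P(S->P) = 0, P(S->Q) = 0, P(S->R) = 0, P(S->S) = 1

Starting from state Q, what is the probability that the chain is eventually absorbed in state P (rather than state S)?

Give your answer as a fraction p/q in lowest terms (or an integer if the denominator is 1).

Answer: 32/37

Derivation:
Let a_i = P(absorbed in P | start in state i).
Boundary conditions: a_P = 1, a_S = 0.
For each transient state i, a_i = sum_j P(i->j) * a_j:
  a_Q = 1/3*a_P + 7/12*a_Q + 1/12*a_R + 0*a_S
  a_R = 0*a_P + 1/4*a_Q + 1/3*a_R + 5/12*a_S

Substituting a_P = 1 and a_S = 0, rearrange to (I - Q) a = r where r[i] = P(i -> P):
  [5/12, -1/12] . (a_Q, a_R) = 1/3
  [-1/4, 2/3] . (a_Q, a_R) = 0

Solving yields:
  a_Q = 32/37
  a_R = 12/37

Starting state is Q, so the absorption probability is a_Q = 32/37.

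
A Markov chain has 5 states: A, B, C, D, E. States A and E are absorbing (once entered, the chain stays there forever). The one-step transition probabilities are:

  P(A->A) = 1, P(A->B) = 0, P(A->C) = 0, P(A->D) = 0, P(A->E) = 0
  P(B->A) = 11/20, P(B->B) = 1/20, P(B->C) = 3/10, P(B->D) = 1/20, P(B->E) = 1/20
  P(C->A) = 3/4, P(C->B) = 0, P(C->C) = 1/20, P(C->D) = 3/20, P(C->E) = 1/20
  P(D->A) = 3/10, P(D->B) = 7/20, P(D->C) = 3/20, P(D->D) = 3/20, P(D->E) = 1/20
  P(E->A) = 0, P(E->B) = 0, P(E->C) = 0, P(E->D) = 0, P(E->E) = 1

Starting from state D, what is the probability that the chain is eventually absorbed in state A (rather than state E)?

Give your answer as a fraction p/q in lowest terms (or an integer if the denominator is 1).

Answer: 5114/5707

Derivation:
Let a_i = P(absorbed in A | start in state i).
Boundary conditions: a_A = 1, a_E = 0.
For each transient state i, a_i = sum_j P(i->j) * a_j:
  a_B = 11/20*a_A + 1/20*a_B + 3/10*a_C + 1/20*a_D + 1/20*a_E
  a_C = 3/4*a_A + 0*a_B + 1/20*a_C + 3/20*a_D + 1/20*a_E
  a_D = 3/10*a_A + 7/20*a_B + 3/20*a_C + 3/20*a_D + 1/20*a_E

Substituting a_A = 1 and a_E = 0, rearrange to (I - Q) a = r where r[i] = P(i -> A):
  [19/20, -3/10, -1/20] . (a_B, a_C, a_D) = 11/20
  [0, 19/20, -3/20] . (a_B, a_C, a_D) = 3/4
  [-7/20, -3/20, 17/20] . (a_B, a_C, a_D) = 3/10

Solving yields:
  a_B = 5251/5707
  a_C = 5313/5707
  a_D = 5114/5707

Starting state is D, so the absorption probability is a_D = 5114/5707.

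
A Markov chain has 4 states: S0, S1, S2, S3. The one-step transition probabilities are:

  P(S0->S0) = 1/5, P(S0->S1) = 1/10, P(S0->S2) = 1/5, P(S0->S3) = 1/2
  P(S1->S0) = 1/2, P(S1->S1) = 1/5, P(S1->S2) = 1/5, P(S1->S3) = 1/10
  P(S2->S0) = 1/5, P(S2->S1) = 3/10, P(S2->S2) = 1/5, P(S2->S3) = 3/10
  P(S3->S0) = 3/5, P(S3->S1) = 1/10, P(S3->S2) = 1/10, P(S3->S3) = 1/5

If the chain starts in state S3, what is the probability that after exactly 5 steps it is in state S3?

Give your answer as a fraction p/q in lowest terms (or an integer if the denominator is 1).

Computing P^5 by repeated multiplication:
P^1 =
  S0: [1/5, 1/10, 1/5, 1/2]
  S1: [1/2, 1/5, 1/5, 1/10]
  S2: [1/5, 3/10, 1/5, 3/10]
  S3: [3/5, 1/10, 1/10, 1/5]
P^2 =
  S0: [43/100, 3/20, 3/20, 27/100]
  S1: [3/10, 4/25, 19/100, 7/20]
  S2: [41/100, 17/100, 17/100, 1/4]
  S3: [31/100, 13/100, 9/50, 19/50]
P^3 =
  S0: [353/1000, 29/200, 173/1000, 329/1000]
  S1: [97/250, 77/500, 33/200, 293/1000]
  S2: [351/1000, 151/1000, 7/40, 323/1000]
  S3: [391/1000, 149/1000, 81/500, 149/500]
P^4 =
  S0: [3751/10000, 1491/10000, 1671/10000, 3087/10000]
  S1: [1817/5000, 371/2500, 1707/10000, 127/400]
  S2: [749/2000, 1501/10000, 1677/10000, 3077/10000]
  S3: [3639/10000, 1473/10000, 851/5000, 1593/5000]
P^5 =
  S0: [36821/100000, 14833/100000, 16913/100000, 31433/100000]
  S1: [1161/3125, 7449/50000, 673/4000, 249/800]
  S2: [36811/100000, 2971/20000, 16923/100000, 31411/100000]
  S3: [37163/100000, 14877/100000, 8407/50000, 15573/50000]

(P^5)[S3 -> S3] = 15573/50000

Answer: 15573/50000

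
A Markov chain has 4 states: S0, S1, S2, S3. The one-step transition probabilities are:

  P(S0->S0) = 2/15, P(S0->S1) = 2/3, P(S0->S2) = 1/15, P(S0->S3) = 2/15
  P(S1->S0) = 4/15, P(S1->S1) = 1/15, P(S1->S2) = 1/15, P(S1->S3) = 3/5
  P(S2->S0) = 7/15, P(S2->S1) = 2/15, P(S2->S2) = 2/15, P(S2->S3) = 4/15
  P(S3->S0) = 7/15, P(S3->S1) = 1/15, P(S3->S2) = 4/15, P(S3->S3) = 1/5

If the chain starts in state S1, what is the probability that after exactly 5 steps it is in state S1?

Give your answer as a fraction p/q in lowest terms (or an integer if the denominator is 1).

Computing P^5 by repeated multiplication:
P^1 =
  S0: [2/15, 2/3, 1/15, 2/15]
  S1: [4/15, 1/15, 1/15, 3/5]
  S2: [7/15, 2/15, 2/15, 4/15]
  S3: [7/15, 1/15, 4/15, 1/5]
P^2 =
  S0: [13/45, 34/225, 22/225, 104/225]
  S1: [82/225, 52/225, 43/225, 16/75]
  S2: [64/225, 16/45, 29/225, 52/225]
  S3: [67/225, 82/225, 28/225, 16/75]
P^3 =
  S0: [1148/3375, 832/3375, 559/3375, 836/3375]
  S1: [1009/3375, 1006/3375, 412/3375, 316/1125]
  S2: [203/675, 166/675, 82/675, 224/675]
  S3: [994/3375, 856/3375, 397/3375, 376/1125]
P^4 =
  S0: [15389/50625, 14266/50625, 6442/50625, 14528/50625]
  S1: [15562/50625, 12868/50625, 6631/50625, 5188/16875]
  S2: [3212/10125, 2584/10125, 1429/10125, 116/405]
  S3: [16087/50625, 12718/50625, 7156/50625, 4888/16875]
P^5 =
  S0: [234632/759375, 195568/759375, 100651/759375, 228524/759375]
  S1: [237961/759375, 197314/759375, 103948/759375, 73384/253125]
  S2: [47063/151875, 40462/151875, 20254/151875, 44096/151875]
  S3: [235786/759375, 202564/759375, 101773/759375, 73084/253125]

(P^5)[S1 -> S1] = 197314/759375

Answer: 197314/759375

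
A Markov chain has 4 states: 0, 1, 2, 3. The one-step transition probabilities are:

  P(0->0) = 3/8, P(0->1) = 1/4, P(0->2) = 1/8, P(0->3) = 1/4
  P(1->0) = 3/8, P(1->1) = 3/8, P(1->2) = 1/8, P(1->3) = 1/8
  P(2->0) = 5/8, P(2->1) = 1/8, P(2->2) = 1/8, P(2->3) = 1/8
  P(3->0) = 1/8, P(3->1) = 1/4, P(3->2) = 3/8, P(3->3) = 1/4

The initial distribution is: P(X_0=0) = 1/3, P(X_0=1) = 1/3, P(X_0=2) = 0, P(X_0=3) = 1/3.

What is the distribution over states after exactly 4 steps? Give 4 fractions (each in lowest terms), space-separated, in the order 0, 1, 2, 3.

Propagating the distribution step by step (d_{t+1} = d_t * P):
d_0 = (0=1/3, 1=1/3, 2=0, 3=1/3)
  d_1[0] = 1/3*3/8 + 1/3*3/8 + 0*5/8 + 1/3*1/8 = 7/24
  d_1[1] = 1/3*1/4 + 1/3*3/8 + 0*1/8 + 1/3*1/4 = 7/24
  d_1[2] = 1/3*1/8 + 1/3*1/8 + 0*1/8 + 1/3*3/8 = 5/24
  d_1[3] = 1/3*1/4 + 1/3*1/8 + 0*1/8 + 1/3*1/4 = 5/24
d_1 = (0=7/24, 1=7/24, 2=5/24, 3=5/24)
  d_2[0] = 7/24*3/8 + 7/24*3/8 + 5/24*5/8 + 5/24*1/8 = 3/8
  d_2[1] = 7/24*1/4 + 7/24*3/8 + 5/24*1/8 + 5/24*1/4 = 25/96
  d_2[2] = 7/24*1/8 + 7/24*1/8 + 5/24*1/8 + 5/24*3/8 = 17/96
  d_2[3] = 7/24*1/4 + 7/24*1/8 + 5/24*1/8 + 5/24*1/4 = 3/16
d_2 = (0=3/8, 1=25/96, 2=17/96, 3=3/16)
  d_3[0] = 3/8*3/8 + 25/96*3/8 + 17/96*5/8 + 3/16*1/8 = 143/384
  d_3[1] = 3/8*1/4 + 25/96*3/8 + 17/96*1/8 + 3/16*1/4 = 25/96
  d_3[2] = 3/8*1/8 + 25/96*1/8 + 17/96*1/8 + 3/16*3/8 = 11/64
  d_3[3] = 3/8*1/4 + 25/96*1/8 + 17/96*1/8 + 3/16*1/4 = 25/128
d_3 = (0=143/384, 1=25/96, 2=11/64, 3=25/128)
  d_4[0] = 143/384*3/8 + 25/96*3/8 + 11/64*5/8 + 25/128*1/8 = 189/512
  d_4[1] = 143/384*1/4 + 25/96*3/8 + 11/64*1/8 + 25/128*1/4 = 401/1536
  d_4[2] = 143/384*1/8 + 25/96*1/8 + 11/64*1/8 + 25/128*3/8 = 89/512
  d_4[3] = 143/384*1/4 + 25/96*1/8 + 11/64*1/8 + 25/128*1/4 = 301/1536
d_4 = (0=189/512, 1=401/1536, 2=89/512, 3=301/1536)

Answer: 189/512 401/1536 89/512 301/1536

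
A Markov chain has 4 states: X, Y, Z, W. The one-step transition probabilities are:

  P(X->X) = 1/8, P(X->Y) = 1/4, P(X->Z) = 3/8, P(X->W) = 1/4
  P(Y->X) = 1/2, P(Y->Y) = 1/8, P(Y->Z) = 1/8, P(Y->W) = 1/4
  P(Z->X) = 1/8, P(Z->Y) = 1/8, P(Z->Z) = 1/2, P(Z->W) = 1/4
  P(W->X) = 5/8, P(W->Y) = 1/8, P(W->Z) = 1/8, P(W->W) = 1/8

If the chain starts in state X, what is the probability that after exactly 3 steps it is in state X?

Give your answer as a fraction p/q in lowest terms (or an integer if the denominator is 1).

Answer: 147/512

Derivation:
Computing P^3 by repeated multiplication:
P^1 =
  X: [1/8, 1/4, 3/8, 1/4]
  Y: [1/2, 1/8, 1/8, 1/4]
  Z: [1/8, 1/8, 1/2, 1/4]
  W: [5/8, 1/8, 1/8, 1/8]
P^2 =
  X: [11/32, 9/64, 19/64, 7/32]
  Y: [19/64, 3/16, 19/64, 7/32]
  Z: [19/64, 9/64, 11/32, 7/32]
  W: [15/64, 13/64, 21/64, 15/64]
P^3 =
  X: [147/512, 43/256, 165/512, 57/256]
  Y: [39/128, 83/512, 159/512, 57/256]
  Z: [147/512, 83/512, 21/64, 57/256]
  W: [163/512, 79/512, 157/512, 113/512]

(P^3)[X -> X] = 147/512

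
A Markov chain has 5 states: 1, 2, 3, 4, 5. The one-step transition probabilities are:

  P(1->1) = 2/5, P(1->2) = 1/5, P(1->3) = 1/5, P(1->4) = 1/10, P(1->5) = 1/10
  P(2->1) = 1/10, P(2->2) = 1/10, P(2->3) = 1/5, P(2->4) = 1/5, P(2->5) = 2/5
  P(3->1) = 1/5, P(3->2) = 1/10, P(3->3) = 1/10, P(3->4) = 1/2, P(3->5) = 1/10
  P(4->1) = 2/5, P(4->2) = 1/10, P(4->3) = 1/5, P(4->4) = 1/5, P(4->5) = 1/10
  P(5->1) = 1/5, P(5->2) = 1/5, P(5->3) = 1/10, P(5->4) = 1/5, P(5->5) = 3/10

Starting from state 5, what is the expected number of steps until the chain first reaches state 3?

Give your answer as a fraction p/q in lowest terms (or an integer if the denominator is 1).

Let h_i = expected steps to first reach 3 from state i.
Boundary: h_3 = 0.
First-step equations for the other states:
  h_1 = 1 + 2/5*h_1 + 1/5*h_2 + 1/5*h_3 + 1/10*h_4 + 1/10*h_5
  h_2 = 1 + 1/10*h_1 + 1/10*h_2 + 1/5*h_3 + 1/5*h_4 + 2/5*h_5
  h_4 = 1 + 2/5*h_1 + 1/10*h_2 + 1/5*h_3 + 1/5*h_4 + 1/10*h_5
  h_5 = 1 + 1/5*h_1 + 1/5*h_2 + 1/10*h_3 + 1/5*h_4 + 3/10*h_5

Substituting h_3 = 0 and rearranging gives the linear system (I - Q) h = 1:
  [3/5, -1/5, -1/10, -1/10] . (h_1, h_2, h_4, h_5) = 1
  [-1/10, 9/10, -1/5, -2/5] . (h_1, h_2, h_4, h_5) = 1
  [-2/5, -1/10, 4/5, -1/10] . (h_1, h_2, h_4, h_5) = 1
  [-1/5, -1/5, -1/5, 7/10] . (h_1, h_2, h_4, h_5) = 1

Solving yields:
  h_1 = 1606/291
  h_2 = 1660/291
  h_4 = 1600/291
  h_5 = 602/97

Starting state is 5, so the expected hitting time is h_5 = 602/97.

Answer: 602/97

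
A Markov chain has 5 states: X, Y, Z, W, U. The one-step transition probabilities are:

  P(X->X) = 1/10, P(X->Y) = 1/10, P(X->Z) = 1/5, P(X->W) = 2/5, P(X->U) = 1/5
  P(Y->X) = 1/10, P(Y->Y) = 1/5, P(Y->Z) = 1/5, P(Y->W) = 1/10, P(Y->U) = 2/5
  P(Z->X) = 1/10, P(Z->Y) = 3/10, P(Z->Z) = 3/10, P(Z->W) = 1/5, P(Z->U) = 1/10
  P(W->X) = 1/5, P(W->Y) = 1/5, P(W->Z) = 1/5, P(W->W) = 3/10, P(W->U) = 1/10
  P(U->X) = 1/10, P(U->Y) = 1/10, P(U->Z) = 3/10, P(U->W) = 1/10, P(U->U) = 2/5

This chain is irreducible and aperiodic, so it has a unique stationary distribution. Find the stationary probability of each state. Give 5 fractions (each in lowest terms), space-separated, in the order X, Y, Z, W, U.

Answer: 864/7193 1358/7193 1791/7193 1447/7193 1733/7193

Derivation:
The stationary distribution satisfies pi = pi * P, i.e.:
  pi_X = 1/10*pi_X + 1/10*pi_Y + 1/10*pi_Z + 1/5*pi_W + 1/10*pi_U
  pi_Y = 1/10*pi_X + 1/5*pi_Y + 3/10*pi_Z + 1/5*pi_W + 1/10*pi_U
  pi_Z = 1/5*pi_X + 1/5*pi_Y + 3/10*pi_Z + 1/5*pi_W + 3/10*pi_U
  pi_W = 2/5*pi_X + 1/10*pi_Y + 1/5*pi_Z + 3/10*pi_W + 1/10*pi_U
  pi_U = 1/5*pi_X + 2/5*pi_Y + 1/10*pi_Z + 1/10*pi_W + 2/5*pi_U
with normalization: pi_X + pi_Y + pi_Z + pi_W + pi_U = 1.

Using the first 4 balance equations plus normalization, the linear system A*pi = b is:
  [-9/10, 1/10, 1/10, 1/5, 1/10] . pi = 0
  [1/10, -4/5, 3/10, 1/5, 1/10] . pi = 0
  [1/5, 1/5, -7/10, 1/5, 3/10] . pi = 0
  [2/5, 1/10, 1/5, -7/10, 1/10] . pi = 0
  [1, 1, 1, 1, 1] . pi = 1

Solving yields:
  pi_X = 864/7193
  pi_Y = 1358/7193
  pi_Z = 1791/7193
  pi_W = 1447/7193
  pi_U = 1733/7193

Verification (pi * P):
  864/7193*1/10 + 1358/7193*1/10 + 1791/7193*1/10 + 1447/7193*1/5 + 1733/7193*1/10 = 864/7193 = pi_X  (ok)
  864/7193*1/10 + 1358/7193*1/5 + 1791/7193*3/10 + 1447/7193*1/5 + 1733/7193*1/10 = 1358/7193 = pi_Y  (ok)
  864/7193*1/5 + 1358/7193*1/5 + 1791/7193*3/10 + 1447/7193*1/5 + 1733/7193*3/10 = 1791/7193 = pi_Z  (ok)
  864/7193*2/5 + 1358/7193*1/10 + 1791/7193*1/5 + 1447/7193*3/10 + 1733/7193*1/10 = 1447/7193 = pi_W  (ok)
  864/7193*1/5 + 1358/7193*2/5 + 1791/7193*1/10 + 1447/7193*1/10 + 1733/7193*2/5 = 1733/7193 = pi_U  (ok)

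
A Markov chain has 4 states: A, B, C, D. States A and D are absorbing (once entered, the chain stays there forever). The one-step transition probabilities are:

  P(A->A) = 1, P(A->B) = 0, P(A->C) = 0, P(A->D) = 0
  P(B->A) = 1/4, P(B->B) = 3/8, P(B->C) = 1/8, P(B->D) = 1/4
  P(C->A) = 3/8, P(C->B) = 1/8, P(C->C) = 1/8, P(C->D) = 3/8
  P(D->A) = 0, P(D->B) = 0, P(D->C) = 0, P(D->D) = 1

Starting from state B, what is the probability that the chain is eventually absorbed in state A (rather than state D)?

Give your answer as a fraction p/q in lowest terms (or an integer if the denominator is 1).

Answer: 1/2

Derivation:
Let a_i = P(absorbed in A | start in state i).
Boundary conditions: a_A = 1, a_D = 0.
For each transient state i, a_i = sum_j P(i->j) * a_j:
  a_B = 1/4*a_A + 3/8*a_B + 1/8*a_C + 1/4*a_D
  a_C = 3/8*a_A + 1/8*a_B + 1/8*a_C + 3/8*a_D

Substituting a_A = 1 and a_D = 0, rearrange to (I - Q) a = r where r[i] = P(i -> A):
  [5/8, -1/8] . (a_B, a_C) = 1/4
  [-1/8, 7/8] . (a_B, a_C) = 3/8

Solving yields:
  a_B = 1/2
  a_C = 1/2

Starting state is B, so the absorption probability is a_B = 1/2.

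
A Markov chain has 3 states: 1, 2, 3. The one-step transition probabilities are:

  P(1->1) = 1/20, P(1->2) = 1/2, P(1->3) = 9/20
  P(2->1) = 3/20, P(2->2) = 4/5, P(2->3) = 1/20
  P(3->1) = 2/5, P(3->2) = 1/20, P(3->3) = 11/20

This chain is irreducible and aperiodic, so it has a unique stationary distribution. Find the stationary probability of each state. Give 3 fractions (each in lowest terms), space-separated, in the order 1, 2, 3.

The stationary distribution satisfies pi = pi * P, i.e.:
  pi_1 = 1/20*pi_1 + 3/20*pi_2 + 2/5*pi_3
  pi_2 = 1/2*pi_1 + 4/5*pi_2 + 1/20*pi_3
  pi_3 = 9/20*pi_1 + 1/20*pi_2 + 11/20*pi_3
with normalization: pi_1 + pi_2 + pi_3 = 1.

Using the first 2 balance equations plus normalization, the linear system A*pi = b is:
  [-19/20, 3/20, 2/5] . pi = 0
  [1/2, -1/5, 1/20] . pi = 0
  [1, 1, 1] . pi = 1

Solving yields:
  pi_1 = 7/36
  pi_2 = 11/20
  pi_3 = 23/90

Verification (pi * P):
  7/36*1/20 + 11/20*3/20 + 23/90*2/5 = 7/36 = pi_1  (ok)
  7/36*1/2 + 11/20*4/5 + 23/90*1/20 = 11/20 = pi_2  (ok)
  7/36*9/20 + 11/20*1/20 + 23/90*11/20 = 23/90 = pi_3  (ok)

Answer: 7/36 11/20 23/90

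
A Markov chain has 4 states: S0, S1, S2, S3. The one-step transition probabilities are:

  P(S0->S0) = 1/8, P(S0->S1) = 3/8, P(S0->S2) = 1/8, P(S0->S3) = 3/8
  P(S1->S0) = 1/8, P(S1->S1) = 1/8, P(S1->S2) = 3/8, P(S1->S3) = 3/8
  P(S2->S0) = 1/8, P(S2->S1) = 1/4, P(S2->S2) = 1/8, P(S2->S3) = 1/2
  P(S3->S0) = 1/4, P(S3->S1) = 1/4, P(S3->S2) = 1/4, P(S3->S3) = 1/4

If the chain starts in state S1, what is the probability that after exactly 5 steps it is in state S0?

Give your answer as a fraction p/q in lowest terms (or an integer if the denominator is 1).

Answer: 5571/32768

Derivation:
Computing P^5 by repeated multiplication:
P^1 =
  S0: [1/8, 3/8, 1/8, 3/8]
  S1: [1/8, 1/8, 3/8, 3/8]
  S2: [1/8, 1/4, 1/8, 1/2]
  S3: [1/4, 1/4, 1/4, 1/4]
P^2 =
  S0: [11/64, 7/32, 17/64, 11/32]
  S1: [11/64, 1/4, 13/64, 3/8]
  S2: [3/16, 15/64, 1/4, 21/64]
  S3: [5/32, 1/4, 7/32, 3/8]
P^3 =
  S0: [43/256, 125/512, 57/256, 187/512]
  S1: [11/64, 123/512, 15/64, 181/512]
  S2: [85/512, 125/512, 115/512, 187/512]
  S3: [11/64, 61/256, 15/64, 91/256]
P^4 =
  S0: [699/4096, 985/4096, 949/4096, 1463/4096]
  S1: [693/4096, 989/4096, 939/4096, 1475/4096]
  S2: [699/4096, 123/512, 949/4096, 183/512]
  S3: [347/2048, 495/2048, 469/2048, 737/2048]
P^5 =
  S0: [5559/32768, 3953/16384, 7529/32768, 5887/16384]
  S1: [5571/32768, 987/4096, 7549/32768, 1469/4096]
  S2: [695/4096, 7907/32768, 941/4096, 11773/32768]
  S3: [2785/16384, 987/4096, 3775/16384, 1469/4096]

(P^5)[S1 -> S0] = 5571/32768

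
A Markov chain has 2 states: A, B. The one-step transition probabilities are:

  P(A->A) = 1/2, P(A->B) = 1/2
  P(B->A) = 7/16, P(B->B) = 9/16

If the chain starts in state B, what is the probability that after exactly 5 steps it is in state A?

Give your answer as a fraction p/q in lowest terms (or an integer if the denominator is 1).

Computing P^5 by repeated multiplication:
P^1 =
  A: [1/2, 1/2]
  B: [7/16, 9/16]
P^2 =
  A: [15/32, 17/32]
  B: [119/256, 137/256]
P^3 =
  A: [239/512, 273/512]
  B: [1911/4096, 2185/4096]
P^4 =
  A: [3823/8192, 4369/8192]
  B: [30583/65536, 34953/65536]
P^5 =
  A: [61167/131072, 69905/131072]
  B: [489335/1048576, 559241/1048576]

(P^5)[B -> A] = 489335/1048576

Answer: 489335/1048576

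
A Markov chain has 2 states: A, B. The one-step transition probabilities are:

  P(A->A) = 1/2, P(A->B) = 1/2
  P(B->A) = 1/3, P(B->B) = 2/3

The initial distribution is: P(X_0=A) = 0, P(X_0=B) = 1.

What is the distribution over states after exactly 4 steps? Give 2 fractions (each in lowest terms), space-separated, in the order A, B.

Propagating the distribution step by step (d_{t+1} = d_t * P):
d_0 = (A=0, B=1)
  d_1[A] = 0*1/2 + 1*1/3 = 1/3
  d_1[B] = 0*1/2 + 1*2/3 = 2/3
d_1 = (A=1/3, B=2/3)
  d_2[A] = 1/3*1/2 + 2/3*1/3 = 7/18
  d_2[B] = 1/3*1/2 + 2/3*2/3 = 11/18
d_2 = (A=7/18, B=11/18)
  d_3[A] = 7/18*1/2 + 11/18*1/3 = 43/108
  d_3[B] = 7/18*1/2 + 11/18*2/3 = 65/108
d_3 = (A=43/108, B=65/108)
  d_4[A] = 43/108*1/2 + 65/108*1/3 = 259/648
  d_4[B] = 43/108*1/2 + 65/108*2/3 = 389/648
d_4 = (A=259/648, B=389/648)

Answer: 259/648 389/648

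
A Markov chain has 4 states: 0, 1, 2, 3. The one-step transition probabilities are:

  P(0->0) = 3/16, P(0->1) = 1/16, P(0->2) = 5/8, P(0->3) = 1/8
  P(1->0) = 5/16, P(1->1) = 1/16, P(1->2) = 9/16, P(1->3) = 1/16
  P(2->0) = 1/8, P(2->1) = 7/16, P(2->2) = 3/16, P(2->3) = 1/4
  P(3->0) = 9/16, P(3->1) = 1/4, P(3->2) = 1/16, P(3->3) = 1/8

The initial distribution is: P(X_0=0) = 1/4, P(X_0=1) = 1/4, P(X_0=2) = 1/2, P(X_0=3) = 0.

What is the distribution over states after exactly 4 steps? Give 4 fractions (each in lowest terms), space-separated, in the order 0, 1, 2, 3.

Answer: 65293/262144 60397/262144 47563/131072 2583/16384

Derivation:
Propagating the distribution step by step (d_{t+1} = d_t * P):
d_0 = (0=1/4, 1=1/4, 2=1/2, 3=0)
  d_1[0] = 1/4*3/16 + 1/4*5/16 + 1/2*1/8 + 0*9/16 = 3/16
  d_1[1] = 1/4*1/16 + 1/4*1/16 + 1/2*7/16 + 0*1/4 = 1/4
  d_1[2] = 1/4*5/8 + 1/4*9/16 + 1/2*3/16 + 0*1/16 = 25/64
  d_1[3] = 1/4*1/8 + 1/4*1/16 + 1/2*1/4 + 0*1/8 = 11/64
d_1 = (0=3/16, 1=1/4, 2=25/64, 3=11/64)
  d_2[0] = 3/16*3/16 + 1/4*5/16 + 25/64*1/8 + 11/64*9/16 = 265/1024
  d_2[1] = 3/16*1/16 + 1/4*1/16 + 25/64*7/16 + 11/64*1/4 = 247/1024
  d_2[2] = 3/16*5/8 + 1/4*9/16 + 25/64*3/16 + 11/64*1/16 = 175/512
  d_2[3] = 3/16*1/8 + 1/4*1/16 + 25/64*1/4 + 11/64*1/8 = 81/512
d_2 = (0=265/1024, 1=247/1024, 2=175/512, 3=81/512)
  d_3[0] = 265/1024*3/16 + 247/1024*5/16 + 175/512*1/8 + 81/512*9/16 = 1047/4096
  d_3[1] = 265/1024*1/16 + 247/1024*1/16 + 175/512*7/16 + 81/512*1/4 = 1805/8192
  d_3[2] = 265/1024*5/8 + 247/1024*9/16 + 175/512*3/16 + 81/512*1/16 = 6085/16384
  d_3[3] = 265/1024*1/8 + 247/1024*1/16 + 175/512*1/4 + 81/512*1/8 = 2501/16384
d_3 = (0=1047/4096, 1=1805/8192, 2=6085/16384, 3=2501/16384)
  d_4[0] = 1047/4096*3/16 + 1805/8192*5/16 + 6085/16384*1/8 + 2501/16384*9/16 = 65293/262144
  d_4[1] = 1047/4096*1/16 + 1805/8192*1/16 + 6085/16384*7/16 + 2501/16384*1/4 = 60397/262144
  d_4[2] = 1047/4096*5/8 + 1805/8192*9/16 + 6085/16384*3/16 + 2501/16384*1/16 = 47563/131072
  d_4[3] = 1047/4096*1/8 + 1805/8192*1/16 + 6085/16384*1/4 + 2501/16384*1/8 = 2583/16384
d_4 = (0=65293/262144, 1=60397/262144, 2=47563/131072, 3=2583/16384)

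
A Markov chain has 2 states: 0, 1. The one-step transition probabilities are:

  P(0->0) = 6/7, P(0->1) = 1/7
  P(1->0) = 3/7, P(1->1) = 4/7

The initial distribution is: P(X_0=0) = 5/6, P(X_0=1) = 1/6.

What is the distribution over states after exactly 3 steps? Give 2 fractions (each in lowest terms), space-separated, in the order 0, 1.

Propagating the distribution step by step (d_{t+1} = d_t * P):
d_0 = (0=5/6, 1=1/6)
  d_1[0] = 5/6*6/7 + 1/6*3/7 = 11/14
  d_1[1] = 5/6*1/7 + 1/6*4/7 = 3/14
d_1 = (0=11/14, 1=3/14)
  d_2[0] = 11/14*6/7 + 3/14*3/7 = 75/98
  d_2[1] = 11/14*1/7 + 3/14*4/7 = 23/98
d_2 = (0=75/98, 1=23/98)
  d_3[0] = 75/98*6/7 + 23/98*3/7 = 519/686
  d_3[1] = 75/98*1/7 + 23/98*4/7 = 167/686
d_3 = (0=519/686, 1=167/686)

Answer: 519/686 167/686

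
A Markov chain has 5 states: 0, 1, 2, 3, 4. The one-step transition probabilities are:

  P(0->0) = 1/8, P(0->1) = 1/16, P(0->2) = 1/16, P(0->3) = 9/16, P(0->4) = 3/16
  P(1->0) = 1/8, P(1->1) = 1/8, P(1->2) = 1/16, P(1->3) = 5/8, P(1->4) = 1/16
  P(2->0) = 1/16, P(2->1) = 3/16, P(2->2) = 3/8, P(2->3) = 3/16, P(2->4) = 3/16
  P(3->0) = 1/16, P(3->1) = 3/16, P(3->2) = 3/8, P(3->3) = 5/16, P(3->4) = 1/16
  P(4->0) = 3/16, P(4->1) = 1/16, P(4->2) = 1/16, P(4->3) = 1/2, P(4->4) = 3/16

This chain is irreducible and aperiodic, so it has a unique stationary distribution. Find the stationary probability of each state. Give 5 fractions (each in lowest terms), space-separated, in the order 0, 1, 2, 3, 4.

Answer: 916/9849 1489/9849 1711/6566 2451/6566 1201/9849

Derivation:
The stationary distribution satisfies pi = pi * P, i.e.:
  pi_0 = 1/8*pi_0 + 1/8*pi_1 + 1/16*pi_2 + 1/16*pi_3 + 3/16*pi_4
  pi_1 = 1/16*pi_0 + 1/8*pi_1 + 3/16*pi_2 + 3/16*pi_3 + 1/16*pi_4
  pi_2 = 1/16*pi_0 + 1/16*pi_1 + 3/8*pi_2 + 3/8*pi_3 + 1/16*pi_4
  pi_3 = 9/16*pi_0 + 5/8*pi_1 + 3/16*pi_2 + 5/16*pi_3 + 1/2*pi_4
  pi_4 = 3/16*pi_0 + 1/16*pi_1 + 3/16*pi_2 + 1/16*pi_3 + 3/16*pi_4
with normalization: pi_0 + pi_1 + pi_2 + pi_3 + pi_4 = 1.

Using the first 4 balance equations plus normalization, the linear system A*pi = b is:
  [-7/8, 1/8, 1/16, 1/16, 3/16] . pi = 0
  [1/16, -7/8, 3/16, 3/16, 1/16] . pi = 0
  [1/16, 1/16, -5/8, 3/8, 1/16] . pi = 0
  [9/16, 5/8, 3/16, -11/16, 1/2] . pi = 0
  [1, 1, 1, 1, 1] . pi = 1

Solving yields:
  pi_0 = 916/9849
  pi_1 = 1489/9849
  pi_2 = 1711/6566
  pi_3 = 2451/6566
  pi_4 = 1201/9849

Verification (pi * P):
  916/9849*1/8 + 1489/9849*1/8 + 1711/6566*1/16 + 2451/6566*1/16 + 1201/9849*3/16 = 916/9849 = pi_0  (ok)
  916/9849*1/16 + 1489/9849*1/8 + 1711/6566*3/16 + 2451/6566*3/16 + 1201/9849*1/16 = 1489/9849 = pi_1  (ok)
  916/9849*1/16 + 1489/9849*1/16 + 1711/6566*3/8 + 2451/6566*3/8 + 1201/9849*1/16 = 1711/6566 = pi_2  (ok)
  916/9849*9/16 + 1489/9849*5/8 + 1711/6566*3/16 + 2451/6566*5/16 + 1201/9849*1/2 = 2451/6566 = pi_3  (ok)
  916/9849*3/16 + 1489/9849*1/16 + 1711/6566*3/16 + 2451/6566*1/16 + 1201/9849*3/16 = 1201/9849 = pi_4  (ok)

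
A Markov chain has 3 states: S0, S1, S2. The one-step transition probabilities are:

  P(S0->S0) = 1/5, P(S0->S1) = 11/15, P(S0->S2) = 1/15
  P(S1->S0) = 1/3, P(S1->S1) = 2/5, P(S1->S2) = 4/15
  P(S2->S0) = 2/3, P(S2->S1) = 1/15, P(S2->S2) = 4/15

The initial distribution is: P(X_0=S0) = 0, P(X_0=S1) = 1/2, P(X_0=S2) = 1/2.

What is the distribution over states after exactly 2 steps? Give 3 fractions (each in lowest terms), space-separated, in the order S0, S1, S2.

Propagating the distribution step by step (d_{t+1} = d_t * P):
d_0 = (S0=0, S1=1/2, S2=1/2)
  d_1[S0] = 0*1/5 + 1/2*1/3 + 1/2*2/3 = 1/2
  d_1[S1] = 0*11/15 + 1/2*2/5 + 1/2*1/15 = 7/30
  d_1[S2] = 0*1/15 + 1/2*4/15 + 1/2*4/15 = 4/15
d_1 = (S0=1/2, S1=7/30, S2=4/15)
  d_2[S0] = 1/2*1/5 + 7/30*1/3 + 4/15*2/3 = 16/45
  d_2[S1] = 1/2*11/15 + 7/30*2/5 + 4/15*1/15 = 43/90
  d_2[S2] = 1/2*1/15 + 7/30*4/15 + 4/15*4/15 = 1/6
d_2 = (S0=16/45, S1=43/90, S2=1/6)

Answer: 16/45 43/90 1/6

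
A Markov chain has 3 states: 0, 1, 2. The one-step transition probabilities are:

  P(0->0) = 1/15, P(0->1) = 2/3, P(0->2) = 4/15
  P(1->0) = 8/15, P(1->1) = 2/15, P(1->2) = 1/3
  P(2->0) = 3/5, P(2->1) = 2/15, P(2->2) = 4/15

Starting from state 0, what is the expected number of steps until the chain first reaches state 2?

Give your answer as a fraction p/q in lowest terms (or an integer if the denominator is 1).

Let h_i = expected steps to first reach 2 from state i.
Boundary: h_2 = 0.
First-step equations for the other states:
  h_0 = 1 + 1/15*h_0 + 2/3*h_1 + 4/15*h_2
  h_1 = 1 + 8/15*h_0 + 2/15*h_1 + 1/3*h_2

Substituting h_2 = 0 and rearranging gives the linear system (I - Q) h = 1:
  [14/15, -2/3] . (h_0, h_1) = 1
  [-8/15, 13/15] . (h_0, h_1) = 1

Solving yields:
  h_0 = 115/34
  h_1 = 55/17

Starting state is 0, so the expected hitting time is h_0 = 115/34.

Answer: 115/34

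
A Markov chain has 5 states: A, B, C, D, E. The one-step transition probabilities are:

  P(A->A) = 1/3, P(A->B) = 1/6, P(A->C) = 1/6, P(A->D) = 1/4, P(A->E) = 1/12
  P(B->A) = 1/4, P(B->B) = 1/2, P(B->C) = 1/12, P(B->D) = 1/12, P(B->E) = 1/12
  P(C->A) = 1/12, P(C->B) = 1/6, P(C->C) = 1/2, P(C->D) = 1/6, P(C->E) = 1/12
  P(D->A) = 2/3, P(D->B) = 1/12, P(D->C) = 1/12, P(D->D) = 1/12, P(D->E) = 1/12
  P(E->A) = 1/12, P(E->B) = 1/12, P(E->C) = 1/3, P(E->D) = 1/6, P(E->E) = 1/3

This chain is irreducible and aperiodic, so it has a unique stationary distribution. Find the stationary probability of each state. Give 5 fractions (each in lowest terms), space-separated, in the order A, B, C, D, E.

The stationary distribution satisfies pi = pi * P, i.e.:
  pi_A = 1/3*pi_A + 1/4*pi_B + 1/12*pi_C + 2/3*pi_D + 1/12*pi_E
  pi_B = 1/6*pi_A + 1/2*pi_B + 1/6*pi_C + 1/12*pi_D + 1/12*pi_E
  pi_C = 1/6*pi_A + 1/12*pi_B + 1/2*pi_C + 1/12*pi_D + 1/3*pi_E
  pi_D = 1/4*pi_A + 1/12*pi_B + 1/6*pi_C + 1/12*pi_D + 1/6*pi_E
  pi_E = 1/12*pi_A + 1/12*pi_B + 1/12*pi_C + 1/12*pi_D + 1/3*pi_E
with normalization: pi_A + pi_B + pi_C + pi_D + pi_E = 1.

Using the first 4 balance equations plus normalization, the linear system A*pi = b is:
  [-2/3, 1/4, 1/12, 2/3, 1/12] . pi = 0
  [1/6, -1/2, 1/6, 1/12, 1/12] . pi = 0
  [1/6, 1/12, -1/2, 1/12, 1/3] . pi = 0
  [1/4, 1/12, 1/6, -11/12, 1/6] . pi = 0
  [1, 1, 1, 1, 1] . pi = 1

Solving yields:
  pi_A = 2222/7857
  pi_B = 1699/7857
  pi_C = 1814/7857
  pi_D = 1249/7857
  pi_E = 1/9

Verification (pi * P):
  2222/7857*1/3 + 1699/7857*1/4 + 1814/7857*1/12 + 1249/7857*2/3 + 1/9*1/12 = 2222/7857 = pi_A  (ok)
  2222/7857*1/6 + 1699/7857*1/2 + 1814/7857*1/6 + 1249/7857*1/12 + 1/9*1/12 = 1699/7857 = pi_B  (ok)
  2222/7857*1/6 + 1699/7857*1/12 + 1814/7857*1/2 + 1249/7857*1/12 + 1/9*1/3 = 1814/7857 = pi_C  (ok)
  2222/7857*1/4 + 1699/7857*1/12 + 1814/7857*1/6 + 1249/7857*1/12 + 1/9*1/6 = 1249/7857 = pi_D  (ok)
  2222/7857*1/12 + 1699/7857*1/12 + 1814/7857*1/12 + 1249/7857*1/12 + 1/9*1/3 = 1/9 = pi_E  (ok)

Answer: 2222/7857 1699/7857 1814/7857 1249/7857 1/9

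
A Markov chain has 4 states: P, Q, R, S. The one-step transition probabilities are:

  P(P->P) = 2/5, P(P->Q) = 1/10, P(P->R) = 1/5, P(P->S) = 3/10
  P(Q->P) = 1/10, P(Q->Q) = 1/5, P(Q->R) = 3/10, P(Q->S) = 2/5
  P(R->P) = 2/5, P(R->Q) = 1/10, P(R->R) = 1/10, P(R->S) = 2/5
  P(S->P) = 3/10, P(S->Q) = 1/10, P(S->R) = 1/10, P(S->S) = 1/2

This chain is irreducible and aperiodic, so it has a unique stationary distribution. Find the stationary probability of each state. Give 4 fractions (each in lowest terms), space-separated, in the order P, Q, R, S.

Answer: 29/89 1/9 124/801 109/267

Derivation:
The stationary distribution satisfies pi = pi * P, i.e.:
  pi_P = 2/5*pi_P + 1/10*pi_Q + 2/5*pi_R + 3/10*pi_S
  pi_Q = 1/10*pi_P + 1/5*pi_Q + 1/10*pi_R + 1/10*pi_S
  pi_R = 1/5*pi_P + 3/10*pi_Q + 1/10*pi_R + 1/10*pi_S
  pi_S = 3/10*pi_P + 2/5*pi_Q + 2/5*pi_R + 1/2*pi_S
with normalization: pi_P + pi_Q + pi_R + pi_S = 1.

Using the first 3 balance equations plus normalization, the linear system A*pi = b is:
  [-3/5, 1/10, 2/5, 3/10] . pi = 0
  [1/10, -4/5, 1/10, 1/10] . pi = 0
  [1/5, 3/10, -9/10, 1/10] . pi = 0
  [1, 1, 1, 1] . pi = 1

Solving yields:
  pi_P = 29/89
  pi_Q = 1/9
  pi_R = 124/801
  pi_S = 109/267

Verification (pi * P):
  29/89*2/5 + 1/9*1/10 + 124/801*2/5 + 109/267*3/10 = 29/89 = pi_P  (ok)
  29/89*1/10 + 1/9*1/5 + 124/801*1/10 + 109/267*1/10 = 1/9 = pi_Q  (ok)
  29/89*1/5 + 1/9*3/10 + 124/801*1/10 + 109/267*1/10 = 124/801 = pi_R  (ok)
  29/89*3/10 + 1/9*2/5 + 124/801*2/5 + 109/267*1/2 = 109/267 = pi_S  (ok)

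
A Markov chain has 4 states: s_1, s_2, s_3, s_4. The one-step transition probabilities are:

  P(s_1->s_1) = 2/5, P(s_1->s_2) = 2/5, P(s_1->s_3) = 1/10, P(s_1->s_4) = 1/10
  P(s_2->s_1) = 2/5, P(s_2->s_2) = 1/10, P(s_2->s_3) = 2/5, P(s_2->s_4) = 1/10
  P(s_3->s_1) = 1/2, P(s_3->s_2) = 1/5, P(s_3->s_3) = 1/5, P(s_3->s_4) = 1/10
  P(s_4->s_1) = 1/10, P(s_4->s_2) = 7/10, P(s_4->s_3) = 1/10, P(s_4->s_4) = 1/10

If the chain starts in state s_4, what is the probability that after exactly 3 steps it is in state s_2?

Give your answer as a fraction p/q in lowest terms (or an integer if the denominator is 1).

Answer: 153/500

Derivation:
Computing P^3 by repeated multiplication:
P^1 =
  s_1: [2/5, 2/5, 1/10, 1/10]
  s_2: [2/5, 1/10, 2/5, 1/10]
  s_3: [1/2, 1/5, 1/5, 1/10]
  s_4: [1/10, 7/10, 1/10, 1/10]
P^2 =
  s_1: [19/50, 29/100, 23/100, 1/10]
  s_2: [41/100, 8/25, 17/100, 1/10]
  s_3: [39/100, 33/100, 9/50, 1/10]
  s_4: [19/50, 1/5, 8/25, 1/10]
P^3 =
  s_1: [393/1000, 297/1000, 21/100, 1/10]
  s_2: [387/1000, 3/10, 213/1000, 1/10]
  s_3: [97/250, 59/200, 217/1000, 1/10]
  s_4: [201/500, 153/500, 24/125, 1/10]

(P^3)[s_4 -> s_2] = 153/500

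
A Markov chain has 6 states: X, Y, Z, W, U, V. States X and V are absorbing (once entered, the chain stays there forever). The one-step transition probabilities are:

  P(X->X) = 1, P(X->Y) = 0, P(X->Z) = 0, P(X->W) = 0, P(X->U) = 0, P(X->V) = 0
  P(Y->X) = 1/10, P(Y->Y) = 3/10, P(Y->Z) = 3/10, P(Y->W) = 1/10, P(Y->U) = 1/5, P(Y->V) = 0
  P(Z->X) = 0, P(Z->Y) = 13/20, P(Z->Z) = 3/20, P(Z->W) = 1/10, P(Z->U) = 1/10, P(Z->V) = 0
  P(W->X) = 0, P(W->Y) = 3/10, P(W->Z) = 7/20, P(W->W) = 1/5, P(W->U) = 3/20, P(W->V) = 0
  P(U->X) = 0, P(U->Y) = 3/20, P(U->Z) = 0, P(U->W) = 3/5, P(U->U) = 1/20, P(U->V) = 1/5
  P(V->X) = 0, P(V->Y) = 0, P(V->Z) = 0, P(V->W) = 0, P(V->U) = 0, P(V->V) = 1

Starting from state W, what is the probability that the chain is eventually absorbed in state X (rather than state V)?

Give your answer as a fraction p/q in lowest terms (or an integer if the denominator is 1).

Answer: 1931/3451

Derivation:
Let a_i = P(absorbed in X | start in state i).
Boundary conditions: a_X = 1, a_V = 0.
For each transient state i, a_i = sum_j P(i->j) * a_j:
  a_Y = 1/10*a_X + 3/10*a_Y + 3/10*a_Z + 1/10*a_W + 1/5*a_U + 0*a_V
  a_Z = 0*a_X + 13/20*a_Y + 3/20*a_Z + 1/10*a_W + 1/10*a_U + 0*a_V
  a_W = 0*a_X + 3/10*a_Y + 7/20*a_Z + 1/5*a_W + 3/20*a_U + 0*a_V
  a_U = 0*a_X + 3/20*a_Y + 0*a_Z + 3/5*a_W + 1/20*a_U + 1/5*a_V

Substituting a_X = 1 and a_V = 0, rearrange to (I - Q) a = r where r[i] = P(i -> X):
  [7/10, -3/10, -1/10, -1/5] . (a_Y, a_Z, a_W, a_U) = 1/10
  [-13/20, 17/20, -1/10, -1/10] . (a_Y, a_Z, a_W, a_U) = 0
  [-3/10, -7/20, 4/5, -3/20] . (a_Y, a_Z, a_W, a_U) = 0
  [-3/20, 0, -3/5, 19/20] . (a_Y, a_Z, a_W, a_U) = 0

Solving yields:
  a_Y = 2061/3451
  a_Z = 1985/3451
  a_W = 1931/3451
  a_U = 1545/3451

Starting state is W, so the absorption probability is a_W = 1931/3451.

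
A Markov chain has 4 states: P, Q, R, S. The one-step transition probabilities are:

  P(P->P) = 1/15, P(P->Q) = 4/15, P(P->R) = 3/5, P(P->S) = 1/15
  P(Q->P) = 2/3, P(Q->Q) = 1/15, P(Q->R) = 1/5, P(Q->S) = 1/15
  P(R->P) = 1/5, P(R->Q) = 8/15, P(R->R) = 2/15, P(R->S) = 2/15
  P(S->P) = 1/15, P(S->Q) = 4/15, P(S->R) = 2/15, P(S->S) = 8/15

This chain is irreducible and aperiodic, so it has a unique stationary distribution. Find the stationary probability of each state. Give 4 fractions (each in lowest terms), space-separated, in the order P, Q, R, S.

The stationary distribution satisfies pi = pi * P, i.e.:
  pi_P = 1/15*pi_P + 2/3*pi_Q + 1/5*pi_R + 1/15*pi_S
  pi_Q = 4/15*pi_P + 1/15*pi_Q + 8/15*pi_R + 4/15*pi_S
  pi_R = 3/5*pi_P + 1/5*pi_Q + 2/15*pi_R + 2/15*pi_S
  pi_S = 1/15*pi_P + 1/15*pi_Q + 2/15*pi_R + 8/15*pi_S
with normalization: pi_P + pi_Q + pi_R + pi_S = 1.

Using the first 3 balance equations plus normalization, the linear system A*pi = b is:
  [-14/15, 2/3, 1/5, 1/15] . pi = 0
  [4/15, -14/15, 8/15, 4/15] . pi = 0
  [3/5, 1/5, -13/15, 2/15] . pi = 0
  [1, 1, 1, 1] . pi = 1

Solving yields:
  pi_P = 479/1743
  pi_Q = 496/1743
  pi_R = 163/581
  pi_S = 93/581

Verification (pi * P):
  479/1743*1/15 + 496/1743*2/3 + 163/581*1/5 + 93/581*1/15 = 479/1743 = pi_P  (ok)
  479/1743*4/15 + 496/1743*1/15 + 163/581*8/15 + 93/581*4/15 = 496/1743 = pi_Q  (ok)
  479/1743*3/5 + 496/1743*1/5 + 163/581*2/15 + 93/581*2/15 = 163/581 = pi_R  (ok)
  479/1743*1/15 + 496/1743*1/15 + 163/581*2/15 + 93/581*8/15 = 93/581 = pi_S  (ok)

Answer: 479/1743 496/1743 163/581 93/581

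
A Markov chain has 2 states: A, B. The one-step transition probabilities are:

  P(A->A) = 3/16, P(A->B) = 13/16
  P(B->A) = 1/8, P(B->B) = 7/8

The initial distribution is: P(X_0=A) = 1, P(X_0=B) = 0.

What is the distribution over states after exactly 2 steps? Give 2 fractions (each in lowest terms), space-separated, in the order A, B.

Answer: 35/256 221/256

Derivation:
Propagating the distribution step by step (d_{t+1} = d_t * P):
d_0 = (A=1, B=0)
  d_1[A] = 1*3/16 + 0*1/8 = 3/16
  d_1[B] = 1*13/16 + 0*7/8 = 13/16
d_1 = (A=3/16, B=13/16)
  d_2[A] = 3/16*3/16 + 13/16*1/8 = 35/256
  d_2[B] = 3/16*13/16 + 13/16*7/8 = 221/256
d_2 = (A=35/256, B=221/256)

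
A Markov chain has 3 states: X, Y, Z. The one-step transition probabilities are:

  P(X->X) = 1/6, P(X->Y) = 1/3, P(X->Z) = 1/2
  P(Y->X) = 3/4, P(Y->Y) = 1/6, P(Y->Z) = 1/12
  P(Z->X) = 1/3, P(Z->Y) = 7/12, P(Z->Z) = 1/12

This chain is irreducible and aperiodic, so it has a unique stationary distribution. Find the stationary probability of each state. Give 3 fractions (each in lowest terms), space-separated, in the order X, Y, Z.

Answer: 103/253 86/253 64/253

Derivation:
The stationary distribution satisfies pi = pi * P, i.e.:
  pi_X = 1/6*pi_X + 3/4*pi_Y + 1/3*pi_Z
  pi_Y = 1/3*pi_X + 1/6*pi_Y + 7/12*pi_Z
  pi_Z = 1/2*pi_X + 1/12*pi_Y + 1/12*pi_Z
with normalization: pi_X + pi_Y + pi_Z = 1.

Using the first 2 balance equations plus normalization, the linear system A*pi = b is:
  [-5/6, 3/4, 1/3] . pi = 0
  [1/3, -5/6, 7/12] . pi = 0
  [1, 1, 1] . pi = 1

Solving yields:
  pi_X = 103/253
  pi_Y = 86/253
  pi_Z = 64/253

Verification (pi * P):
  103/253*1/6 + 86/253*3/4 + 64/253*1/3 = 103/253 = pi_X  (ok)
  103/253*1/3 + 86/253*1/6 + 64/253*7/12 = 86/253 = pi_Y  (ok)
  103/253*1/2 + 86/253*1/12 + 64/253*1/12 = 64/253 = pi_Z  (ok)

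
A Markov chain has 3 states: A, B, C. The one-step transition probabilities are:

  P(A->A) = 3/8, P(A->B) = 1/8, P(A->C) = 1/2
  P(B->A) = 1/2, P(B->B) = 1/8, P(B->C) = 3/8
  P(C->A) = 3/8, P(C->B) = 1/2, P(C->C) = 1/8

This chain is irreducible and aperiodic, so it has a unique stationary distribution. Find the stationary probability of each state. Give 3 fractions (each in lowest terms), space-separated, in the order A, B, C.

The stationary distribution satisfies pi = pi * P, i.e.:
  pi_A = 3/8*pi_A + 1/2*pi_B + 3/8*pi_C
  pi_B = 1/8*pi_A + 1/8*pi_B + 1/2*pi_C
  pi_C = 1/2*pi_A + 3/8*pi_B + 1/8*pi_C
with normalization: pi_A + pi_B + pi_C = 1.

Using the first 2 balance equations plus normalization, the linear system A*pi = b is:
  [-5/8, 1/2, 3/8] . pi = 0
  [1/8, -7/8, 1/2] . pi = 0
  [1, 1, 1] . pi = 1

Solving yields:
  pi_A = 37/91
  pi_B = 23/91
  pi_C = 31/91

Verification (pi * P):
  37/91*3/8 + 23/91*1/2 + 31/91*3/8 = 37/91 = pi_A  (ok)
  37/91*1/8 + 23/91*1/8 + 31/91*1/2 = 23/91 = pi_B  (ok)
  37/91*1/2 + 23/91*3/8 + 31/91*1/8 = 31/91 = pi_C  (ok)

Answer: 37/91 23/91 31/91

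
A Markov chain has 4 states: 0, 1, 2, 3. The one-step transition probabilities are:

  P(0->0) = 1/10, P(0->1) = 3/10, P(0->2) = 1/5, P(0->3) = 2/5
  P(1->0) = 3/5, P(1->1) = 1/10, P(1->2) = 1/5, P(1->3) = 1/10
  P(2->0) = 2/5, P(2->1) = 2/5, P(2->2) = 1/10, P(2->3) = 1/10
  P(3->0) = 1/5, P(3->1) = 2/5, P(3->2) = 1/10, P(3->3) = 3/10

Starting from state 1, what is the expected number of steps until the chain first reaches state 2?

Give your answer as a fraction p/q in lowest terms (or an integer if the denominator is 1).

Answer: 40/7

Derivation:
Let h_i = expected steps to first reach 2 from state i.
Boundary: h_2 = 0.
First-step equations for the other states:
  h_0 = 1 + 1/10*h_0 + 3/10*h_1 + 1/5*h_2 + 2/5*h_3
  h_1 = 1 + 3/5*h_0 + 1/10*h_1 + 1/5*h_2 + 1/10*h_3
  h_3 = 1 + 1/5*h_0 + 2/5*h_1 + 1/10*h_2 + 3/10*h_3

Substituting h_2 = 0 and rearranging gives the linear system (I - Q) h = 1:
  [9/10, -3/10, -2/5] . (h_0, h_1, h_3) = 1
  [-3/5, 9/10, -1/10] . (h_0, h_1, h_3) = 1
  [-1/5, -2/5, 7/10] . (h_0, h_1, h_3) = 1

Solving yields:
  h_0 = 450/77
  h_1 = 40/7
  h_3 = 70/11

Starting state is 1, so the expected hitting time is h_1 = 40/7.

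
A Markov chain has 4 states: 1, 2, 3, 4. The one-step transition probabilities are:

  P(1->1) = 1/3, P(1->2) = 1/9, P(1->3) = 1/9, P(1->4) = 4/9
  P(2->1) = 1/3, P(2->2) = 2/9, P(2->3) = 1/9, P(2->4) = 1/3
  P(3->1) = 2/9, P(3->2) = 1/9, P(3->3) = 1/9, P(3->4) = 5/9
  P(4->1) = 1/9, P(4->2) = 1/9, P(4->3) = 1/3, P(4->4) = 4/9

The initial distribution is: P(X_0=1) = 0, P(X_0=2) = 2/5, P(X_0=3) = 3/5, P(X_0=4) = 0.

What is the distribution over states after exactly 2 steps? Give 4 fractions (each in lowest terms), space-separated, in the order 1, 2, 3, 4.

Answer: 88/405 52/405 29/135 178/405

Derivation:
Propagating the distribution step by step (d_{t+1} = d_t * P):
d_0 = (1=0, 2=2/5, 3=3/5, 4=0)
  d_1[1] = 0*1/3 + 2/5*1/3 + 3/5*2/9 + 0*1/9 = 4/15
  d_1[2] = 0*1/9 + 2/5*2/9 + 3/5*1/9 + 0*1/9 = 7/45
  d_1[3] = 0*1/9 + 2/5*1/9 + 3/5*1/9 + 0*1/3 = 1/9
  d_1[4] = 0*4/9 + 2/5*1/3 + 3/5*5/9 + 0*4/9 = 7/15
d_1 = (1=4/15, 2=7/45, 3=1/9, 4=7/15)
  d_2[1] = 4/15*1/3 + 7/45*1/3 + 1/9*2/9 + 7/15*1/9 = 88/405
  d_2[2] = 4/15*1/9 + 7/45*2/9 + 1/9*1/9 + 7/15*1/9 = 52/405
  d_2[3] = 4/15*1/9 + 7/45*1/9 + 1/9*1/9 + 7/15*1/3 = 29/135
  d_2[4] = 4/15*4/9 + 7/45*1/3 + 1/9*5/9 + 7/15*4/9 = 178/405
d_2 = (1=88/405, 2=52/405, 3=29/135, 4=178/405)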